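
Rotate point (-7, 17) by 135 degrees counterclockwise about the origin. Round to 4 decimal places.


x' = -7*cos(135) - 17*sin(135) = -7.0711
y' = -7*sin(135) + 17*cos(135) = -16.9706

(-7.0711, -16.9706)


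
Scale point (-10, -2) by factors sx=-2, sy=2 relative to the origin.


Scaling: (x*sx, y*sy) = (-10*-2, -2*2) = (20, -4)

(20, -4)


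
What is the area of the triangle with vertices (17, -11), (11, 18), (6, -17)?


Area = |x1(y2-y3) + x2(y3-y1) + x3(y1-y2)| / 2
= |17*(18--17) + 11*(-17--11) + 6*(-11-18)| / 2
= 177.5

177.5


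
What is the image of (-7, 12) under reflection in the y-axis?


Reflection across y-axis: (x, y) -> (-x, y)
(-7, 12) -> (7, 12)

(7, 12)


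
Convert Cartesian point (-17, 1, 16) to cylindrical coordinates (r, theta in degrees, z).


r = sqrt((-17)^2 + 1^2) = 17.0294
theta = atan2(1, -17) = 176.6335 deg
z = 16

r = 17.0294, theta = 176.6335 deg, z = 16


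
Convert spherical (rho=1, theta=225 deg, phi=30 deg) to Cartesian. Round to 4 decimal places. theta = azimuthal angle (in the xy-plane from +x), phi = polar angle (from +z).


x = 1 * sin(30) * cos(225) = -0.3536
y = 1 * sin(30) * sin(225) = -0.3536
z = 1 * cos(30) = 0.866

(-0.3536, -0.3536, 0.866)


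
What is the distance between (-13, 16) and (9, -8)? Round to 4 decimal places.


d = sqrt((9--13)^2 + (-8-16)^2) = 32.5576

32.5576


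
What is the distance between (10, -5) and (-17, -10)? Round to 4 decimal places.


d = sqrt((-17-10)^2 + (-10--5)^2) = 27.4591

27.4591


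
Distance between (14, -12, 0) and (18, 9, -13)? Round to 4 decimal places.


d = sqrt((18-14)^2 + (9--12)^2 + (-13-0)^2) = 25.02

25.02


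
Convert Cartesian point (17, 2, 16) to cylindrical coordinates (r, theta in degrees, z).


r = sqrt(17^2 + 2^2) = 17.1172
theta = atan2(2, 17) = 6.7098 deg
z = 16

r = 17.1172, theta = 6.7098 deg, z = 16


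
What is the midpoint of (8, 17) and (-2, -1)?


Midpoint = ((8+-2)/2, (17+-1)/2) = (3, 8)

(3, 8)


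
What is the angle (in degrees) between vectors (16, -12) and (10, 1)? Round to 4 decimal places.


dot = 16*10 + -12*1 = 148
|u| = 20, |v| = 10.0499
cos(angle) = 0.7363
angle = 42.5805 degrees

42.5805 degrees


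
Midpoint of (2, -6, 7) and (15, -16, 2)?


Midpoint = ((2+15)/2, (-6+-16)/2, (7+2)/2) = (8.5, -11, 4.5)

(8.5, -11, 4.5)


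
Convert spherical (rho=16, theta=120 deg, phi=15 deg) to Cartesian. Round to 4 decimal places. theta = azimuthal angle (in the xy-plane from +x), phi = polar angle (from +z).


x = 16 * sin(15) * cos(120) = -2.0706
y = 16 * sin(15) * sin(120) = 3.5863
z = 16 * cos(15) = 15.4548

(-2.0706, 3.5863, 15.4548)


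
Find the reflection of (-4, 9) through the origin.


Reflection through origin: (x, y) -> (-x, -y)
(-4, 9) -> (4, -9)

(4, -9)


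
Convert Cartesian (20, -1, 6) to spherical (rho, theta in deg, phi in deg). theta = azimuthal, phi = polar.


rho = sqrt(20^2 + (-1)^2 + 6^2) = 20.9045
theta = atan2(-1, 20) = 357.1376 deg
phi = acos(6/20.9045) = 73.3204 deg

rho = 20.9045, theta = 357.1376 deg, phi = 73.3204 deg


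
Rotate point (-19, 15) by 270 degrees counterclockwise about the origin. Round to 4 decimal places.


x' = -19*cos(270) - 15*sin(270) = 15
y' = -19*sin(270) + 15*cos(270) = 19

(15, 19)


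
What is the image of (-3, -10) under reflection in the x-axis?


Reflection across x-axis: (x, y) -> (x, -y)
(-3, -10) -> (-3, 10)

(-3, 10)


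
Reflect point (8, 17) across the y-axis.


Reflection across y-axis: (x, y) -> (-x, y)
(8, 17) -> (-8, 17)

(-8, 17)


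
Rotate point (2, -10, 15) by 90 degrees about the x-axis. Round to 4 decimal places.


x' = 2
y' = -10*cos(90) - 15*sin(90) = -15
z' = -10*sin(90) + 15*cos(90) = -10

(2, -15, -10)


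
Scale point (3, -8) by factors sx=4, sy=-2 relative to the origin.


Scaling: (x*sx, y*sy) = (3*4, -8*-2) = (12, 16)

(12, 16)


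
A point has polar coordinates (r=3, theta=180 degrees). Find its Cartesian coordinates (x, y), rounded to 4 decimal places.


x = 3 * cos(180) = -3
y = 3 * sin(180) = 0

(-3, 0)


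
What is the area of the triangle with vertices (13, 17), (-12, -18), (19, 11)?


Area = |x1(y2-y3) + x2(y3-y1) + x3(y1-y2)| / 2
= |13*(-18-11) + -12*(11-17) + 19*(17--18)| / 2
= 180

180


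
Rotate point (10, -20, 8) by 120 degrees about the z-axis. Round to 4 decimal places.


x' = 10*cos(120) - -20*sin(120) = 12.3205
y' = 10*sin(120) + -20*cos(120) = 18.6603
z' = 8

(12.3205, 18.6603, 8)


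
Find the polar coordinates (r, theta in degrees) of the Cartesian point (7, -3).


r = sqrt(7^2 + (-3)^2) = 7.6158
theta = atan2(-3, 7) = 336.8014 degrees

r = 7.6158, theta = 336.8014 degrees


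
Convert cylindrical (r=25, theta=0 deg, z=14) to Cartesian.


x = 25 * cos(0) = 25
y = 25 * sin(0) = 0
z = 14

(25, 0, 14)


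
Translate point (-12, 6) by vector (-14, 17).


Translation: (x+dx, y+dy) = (-12+-14, 6+17) = (-26, 23)

(-26, 23)


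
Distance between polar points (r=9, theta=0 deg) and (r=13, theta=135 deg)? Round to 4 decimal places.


d = sqrt(r1^2 + r2^2 - 2*r1*r2*cos(t2-t1))
d = sqrt(9^2 + 13^2 - 2*9*13*cos(135-0)) = 20.3829

20.3829


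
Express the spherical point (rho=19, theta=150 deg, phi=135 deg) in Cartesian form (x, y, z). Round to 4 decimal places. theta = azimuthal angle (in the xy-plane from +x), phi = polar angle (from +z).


x = 19 * sin(135) * cos(150) = -11.6351
y = 19 * sin(135) * sin(150) = 6.7175
z = 19 * cos(135) = -13.435

(-11.6351, 6.7175, -13.435)


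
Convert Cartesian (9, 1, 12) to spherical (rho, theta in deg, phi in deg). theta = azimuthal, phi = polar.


rho = sqrt(9^2 + 1^2 + 12^2) = 15.0333
theta = atan2(1, 9) = 6.3402 deg
phi = acos(12/15.0333) = 37.0388 deg

rho = 15.0333, theta = 6.3402 deg, phi = 37.0388 deg


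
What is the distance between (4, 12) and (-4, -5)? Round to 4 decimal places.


d = sqrt((-4-4)^2 + (-5-12)^2) = 18.7883

18.7883


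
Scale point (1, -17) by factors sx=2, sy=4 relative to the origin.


Scaling: (x*sx, y*sy) = (1*2, -17*4) = (2, -68)

(2, -68)


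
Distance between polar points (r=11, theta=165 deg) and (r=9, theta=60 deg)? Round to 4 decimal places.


d = sqrt(r1^2 + r2^2 - 2*r1*r2*cos(t2-t1))
d = sqrt(11^2 + 9^2 - 2*11*9*cos(60-165)) = 15.9137

15.9137


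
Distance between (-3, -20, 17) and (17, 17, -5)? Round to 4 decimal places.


d = sqrt((17--3)^2 + (17--20)^2 + (-5-17)^2) = 47.4658

47.4658


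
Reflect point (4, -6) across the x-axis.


Reflection across x-axis: (x, y) -> (x, -y)
(4, -6) -> (4, 6)

(4, 6)


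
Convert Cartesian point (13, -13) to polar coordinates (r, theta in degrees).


r = sqrt(13^2 + (-13)^2) = 18.3848
theta = atan2(-13, 13) = 315 degrees

r = 18.3848, theta = 315 degrees


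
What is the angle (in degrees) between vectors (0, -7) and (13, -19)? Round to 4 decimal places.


dot = 0*13 + -7*-19 = 133
|u| = 7, |v| = 23.0217
cos(angle) = 0.8253
angle = 34.3803 degrees

34.3803 degrees


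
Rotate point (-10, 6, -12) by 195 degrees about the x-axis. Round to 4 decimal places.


x' = -10
y' = 6*cos(195) - -12*sin(195) = -8.9014
z' = 6*sin(195) + -12*cos(195) = 10.0382

(-10, -8.9014, 10.0382)


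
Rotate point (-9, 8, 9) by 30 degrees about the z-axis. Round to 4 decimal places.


x' = -9*cos(30) - 8*sin(30) = -11.7942
y' = -9*sin(30) + 8*cos(30) = 2.4282
z' = 9

(-11.7942, 2.4282, 9)


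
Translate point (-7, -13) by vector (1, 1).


Translation: (x+dx, y+dy) = (-7+1, -13+1) = (-6, -12)

(-6, -12)


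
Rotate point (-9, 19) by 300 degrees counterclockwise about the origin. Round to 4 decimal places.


x' = -9*cos(300) - 19*sin(300) = 11.9545
y' = -9*sin(300) + 19*cos(300) = 17.2942

(11.9545, 17.2942)


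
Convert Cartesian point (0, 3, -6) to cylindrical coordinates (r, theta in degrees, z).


r = sqrt(0^2 + 3^2) = 3
theta = atan2(3, 0) = 90 deg
z = -6

r = 3, theta = 90 deg, z = -6


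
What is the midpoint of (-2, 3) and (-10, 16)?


Midpoint = ((-2+-10)/2, (3+16)/2) = (-6, 9.5)

(-6, 9.5)


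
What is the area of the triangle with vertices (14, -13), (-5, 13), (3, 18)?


Area = |x1(y2-y3) + x2(y3-y1) + x3(y1-y2)| / 2
= |14*(13-18) + -5*(18--13) + 3*(-13-13)| / 2
= 151.5

151.5


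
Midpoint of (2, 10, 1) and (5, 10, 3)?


Midpoint = ((2+5)/2, (10+10)/2, (1+3)/2) = (3.5, 10, 2)

(3.5, 10, 2)


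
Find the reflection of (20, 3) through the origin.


Reflection through origin: (x, y) -> (-x, -y)
(20, 3) -> (-20, -3)

(-20, -3)


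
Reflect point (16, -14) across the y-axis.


Reflection across y-axis: (x, y) -> (-x, y)
(16, -14) -> (-16, -14)

(-16, -14)


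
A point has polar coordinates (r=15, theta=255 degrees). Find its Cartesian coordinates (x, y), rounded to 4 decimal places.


x = 15 * cos(255) = -3.8823
y = 15 * sin(255) = -14.4889

(-3.8823, -14.4889)


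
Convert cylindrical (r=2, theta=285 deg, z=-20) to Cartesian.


x = 2 * cos(285) = 0.5176
y = 2 * sin(285) = -1.9319
z = -20

(0.5176, -1.9319, -20)


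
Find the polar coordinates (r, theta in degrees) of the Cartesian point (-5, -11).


r = sqrt((-5)^2 + (-11)^2) = 12.083
theta = atan2(-11, -5) = 245.556 degrees

r = 12.083, theta = 245.556 degrees


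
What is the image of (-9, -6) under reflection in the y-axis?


Reflection across y-axis: (x, y) -> (-x, y)
(-9, -6) -> (9, -6)

(9, -6)


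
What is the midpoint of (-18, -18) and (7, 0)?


Midpoint = ((-18+7)/2, (-18+0)/2) = (-5.5, -9)

(-5.5, -9)


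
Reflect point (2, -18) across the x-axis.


Reflection across x-axis: (x, y) -> (x, -y)
(2, -18) -> (2, 18)

(2, 18)


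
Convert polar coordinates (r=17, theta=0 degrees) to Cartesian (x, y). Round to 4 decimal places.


x = 17 * cos(0) = 17
y = 17 * sin(0) = 0

(17, 0)


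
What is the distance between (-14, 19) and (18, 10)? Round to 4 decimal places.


d = sqrt((18--14)^2 + (10-19)^2) = 33.2415

33.2415


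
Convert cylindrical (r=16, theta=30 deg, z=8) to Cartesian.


x = 16 * cos(30) = 13.8564
y = 16 * sin(30) = 8
z = 8

(13.8564, 8, 8)


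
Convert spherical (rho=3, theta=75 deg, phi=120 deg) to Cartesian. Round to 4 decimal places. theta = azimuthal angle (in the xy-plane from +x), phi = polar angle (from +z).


x = 3 * sin(120) * cos(75) = 0.6724
y = 3 * sin(120) * sin(75) = 2.5095
z = 3 * cos(120) = -1.5

(0.6724, 2.5095, -1.5)


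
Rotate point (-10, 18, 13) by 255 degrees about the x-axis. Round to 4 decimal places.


x' = -10
y' = 18*cos(255) - 13*sin(255) = 7.8983
z' = 18*sin(255) + 13*cos(255) = -20.7513

(-10, 7.8983, -20.7513)


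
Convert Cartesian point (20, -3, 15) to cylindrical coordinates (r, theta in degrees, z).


r = sqrt(20^2 + (-3)^2) = 20.2237
theta = atan2(-3, 20) = 351.4692 deg
z = 15

r = 20.2237, theta = 351.4692 deg, z = 15


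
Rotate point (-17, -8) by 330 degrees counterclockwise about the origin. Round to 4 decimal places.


x' = -17*cos(330) - -8*sin(330) = -18.7224
y' = -17*sin(330) + -8*cos(330) = 1.5718

(-18.7224, 1.5718)


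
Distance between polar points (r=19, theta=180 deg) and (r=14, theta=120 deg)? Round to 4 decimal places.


d = sqrt(r1^2 + r2^2 - 2*r1*r2*cos(t2-t1))
d = sqrt(19^2 + 14^2 - 2*19*14*cos(120-180)) = 17.0587

17.0587


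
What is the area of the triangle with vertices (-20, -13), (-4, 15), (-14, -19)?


Area = |x1(y2-y3) + x2(y3-y1) + x3(y1-y2)| / 2
= |-20*(15--19) + -4*(-19--13) + -14*(-13-15)| / 2
= 132

132


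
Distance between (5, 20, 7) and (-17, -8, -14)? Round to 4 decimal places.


d = sqrt((-17-5)^2 + (-8-20)^2 + (-14-7)^2) = 41.3401

41.3401


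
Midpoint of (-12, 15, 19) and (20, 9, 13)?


Midpoint = ((-12+20)/2, (15+9)/2, (19+13)/2) = (4, 12, 16)

(4, 12, 16)


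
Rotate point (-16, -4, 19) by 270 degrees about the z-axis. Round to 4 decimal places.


x' = -16*cos(270) - -4*sin(270) = -4
y' = -16*sin(270) + -4*cos(270) = 16
z' = 19

(-4, 16, 19)


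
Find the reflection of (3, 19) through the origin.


Reflection through origin: (x, y) -> (-x, -y)
(3, 19) -> (-3, -19)

(-3, -19)


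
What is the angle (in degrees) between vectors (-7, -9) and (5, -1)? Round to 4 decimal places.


dot = -7*5 + -9*-1 = -26
|u| = 11.4018, |v| = 5.099
cos(angle) = -0.4472
angle = 116.5651 degrees

116.5651 degrees


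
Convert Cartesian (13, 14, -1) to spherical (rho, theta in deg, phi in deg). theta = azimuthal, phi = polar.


rho = sqrt(13^2 + 14^2 + (-1)^2) = 19.1311
theta = atan2(14, 13) = 47.1211 deg
phi = acos(-1/19.1311) = 92.9963 deg

rho = 19.1311, theta = 47.1211 deg, phi = 92.9963 deg


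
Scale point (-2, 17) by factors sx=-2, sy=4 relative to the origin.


Scaling: (x*sx, y*sy) = (-2*-2, 17*4) = (4, 68)

(4, 68)


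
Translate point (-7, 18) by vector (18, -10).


Translation: (x+dx, y+dy) = (-7+18, 18+-10) = (11, 8)

(11, 8)


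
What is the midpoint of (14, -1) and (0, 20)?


Midpoint = ((14+0)/2, (-1+20)/2) = (7, 9.5)

(7, 9.5)


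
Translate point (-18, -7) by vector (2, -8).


Translation: (x+dx, y+dy) = (-18+2, -7+-8) = (-16, -15)

(-16, -15)


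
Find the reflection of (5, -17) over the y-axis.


Reflection across y-axis: (x, y) -> (-x, y)
(5, -17) -> (-5, -17)

(-5, -17)


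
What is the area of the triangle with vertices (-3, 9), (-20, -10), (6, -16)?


Area = |x1(y2-y3) + x2(y3-y1) + x3(y1-y2)| / 2
= |-3*(-10--16) + -20*(-16-9) + 6*(9--10)| / 2
= 298

298


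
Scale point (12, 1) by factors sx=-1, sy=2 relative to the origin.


Scaling: (x*sx, y*sy) = (12*-1, 1*2) = (-12, 2)

(-12, 2)


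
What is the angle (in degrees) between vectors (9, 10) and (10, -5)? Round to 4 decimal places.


dot = 9*10 + 10*-5 = 40
|u| = 13.4536, |v| = 11.1803
cos(angle) = 0.2659
angle = 74.5778 degrees

74.5778 degrees


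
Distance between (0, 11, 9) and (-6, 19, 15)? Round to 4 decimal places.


d = sqrt((-6-0)^2 + (19-11)^2 + (15-9)^2) = 11.6619

11.6619


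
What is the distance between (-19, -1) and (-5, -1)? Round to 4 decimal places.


d = sqrt((-5--19)^2 + (-1--1)^2) = 14

14


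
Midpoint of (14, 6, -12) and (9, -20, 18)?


Midpoint = ((14+9)/2, (6+-20)/2, (-12+18)/2) = (11.5, -7, 3)

(11.5, -7, 3)


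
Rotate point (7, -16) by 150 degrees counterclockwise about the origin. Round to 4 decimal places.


x' = 7*cos(150) - -16*sin(150) = 1.9378
y' = 7*sin(150) + -16*cos(150) = 17.3564

(1.9378, 17.3564)


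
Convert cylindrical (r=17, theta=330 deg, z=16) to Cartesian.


x = 17 * cos(330) = 14.7224
y = 17 * sin(330) = -8.5
z = 16

(14.7224, -8.5, 16)


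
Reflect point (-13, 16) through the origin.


Reflection through origin: (x, y) -> (-x, -y)
(-13, 16) -> (13, -16)

(13, -16)


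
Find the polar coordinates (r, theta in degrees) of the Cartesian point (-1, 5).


r = sqrt((-1)^2 + 5^2) = 5.099
theta = atan2(5, -1) = 101.3099 degrees

r = 5.099, theta = 101.3099 degrees


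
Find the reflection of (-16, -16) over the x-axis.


Reflection across x-axis: (x, y) -> (x, -y)
(-16, -16) -> (-16, 16)

(-16, 16)


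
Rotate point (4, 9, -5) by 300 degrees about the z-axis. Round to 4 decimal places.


x' = 4*cos(300) - 9*sin(300) = 9.7942
y' = 4*sin(300) + 9*cos(300) = 1.0359
z' = -5

(9.7942, 1.0359, -5)


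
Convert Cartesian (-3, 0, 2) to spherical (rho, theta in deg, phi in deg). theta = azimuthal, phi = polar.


rho = sqrt((-3)^2 + 0^2 + 2^2) = 3.6056
theta = atan2(0, -3) = 180 deg
phi = acos(2/3.6056) = 56.3099 deg

rho = 3.6056, theta = 180 deg, phi = 56.3099 deg


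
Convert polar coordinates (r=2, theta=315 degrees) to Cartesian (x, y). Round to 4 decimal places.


x = 2 * cos(315) = 1.4142
y = 2 * sin(315) = -1.4142

(1.4142, -1.4142)


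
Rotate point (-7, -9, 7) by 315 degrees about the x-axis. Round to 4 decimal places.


x' = -7
y' = -9*cos(315) - 7*sin(315) = -1.4142
z' = -9*sin(315) + 7*cos(315) = 11.3137

(-7, -1.4142, 11.3137)


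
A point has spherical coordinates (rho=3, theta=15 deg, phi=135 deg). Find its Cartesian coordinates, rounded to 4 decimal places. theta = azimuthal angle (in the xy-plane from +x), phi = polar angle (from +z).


x = 3 * sin(135) * cos(15) = 2.049
y = 3 * sin(135) * sin(15) = 0.549
z = 3 * cos(135) = -2.1213

(2.049, 0.549, -2.1213)


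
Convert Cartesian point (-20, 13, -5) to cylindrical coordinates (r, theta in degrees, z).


r = sqrt((-20)^2 + 13^2) = 23.8537
theta = atan2(13, -20) = 146.9761 deg
z = -5

r = 23.8537, theta = 146.9761 deg, z = -5


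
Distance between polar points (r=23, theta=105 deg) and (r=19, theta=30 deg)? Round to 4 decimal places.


d = sqrt(r1^2 + r2^2 - 2*r1*r2*cos(t2-t1))
d = sqrt(23^2 + 19^2 - 2*23*19*cos(30-105)) = 25.7642

25.7642


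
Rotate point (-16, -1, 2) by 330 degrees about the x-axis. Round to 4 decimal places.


x' = -16
y' = -1*cos(330) - 2*sin(330) = 0.134
z' = -1*sin(330) + 2*cos(330) = 2.2321

(-16, 0.134, 2.2321)


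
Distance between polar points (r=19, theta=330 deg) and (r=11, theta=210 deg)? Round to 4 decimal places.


d = sqrt(r1^2 + r2^2 - 2*r1*r2*cos(t2-t1))
d = sqrt(19^2 + 11^2 - 2*19*11*cos(210-330)) = 26.2869

26.2869


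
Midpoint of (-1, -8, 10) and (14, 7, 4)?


Midpoint = ((-1+14)/2, (-8+7)/2, (10+4)/2) = (6.5, -0.5, 7)

(6.5, -0.5, 7)


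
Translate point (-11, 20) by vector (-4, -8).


Translation: (x+dx, y+dy) = (-11+-4, 20+-8) = (-15, 12)

(-15, 12)


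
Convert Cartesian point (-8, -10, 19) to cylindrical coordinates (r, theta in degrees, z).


r = sqrt((-8)^2 + (-10)^2) = 12.8062
theta = atan2(-10, -8) = 231.3402 deg
z = 19

r = 12.8062, theta = 231.3402 deg, z = 19


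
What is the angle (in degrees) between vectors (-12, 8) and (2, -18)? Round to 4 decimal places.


dot = -12*2 + 8*-18 = -168
|u| = 14.4222, |v| = 18.1108
cos(angle) = -0.6432
angle = 130.0303 degrees

130.0303 degrees


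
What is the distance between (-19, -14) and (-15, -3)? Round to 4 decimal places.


d = sqrt((-15--19)^2 + (-3--14)^2) = 11.7047

11.7047


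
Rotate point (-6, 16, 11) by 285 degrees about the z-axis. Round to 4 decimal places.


x' = -6*cos(285) - 16*sin(285) = 13.9019
y' = -6*sin(285) + 16*cos(285) = 9.9367
z' = 11

(13.9019, 9.9367, 11)


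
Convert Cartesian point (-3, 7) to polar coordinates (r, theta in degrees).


r = sqrt((-3)^2 + 7^2) = 7.6158
theta = atan2(7, -3) = 113.1986 degrees

r = 7.6158, theta = 113.1986 degrees


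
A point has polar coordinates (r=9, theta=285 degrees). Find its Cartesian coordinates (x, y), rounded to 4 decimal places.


x = 9 * cos(285) = 2.3294
y = 9 * sin(285) = -8.6933

(2.3294, -8.6933)


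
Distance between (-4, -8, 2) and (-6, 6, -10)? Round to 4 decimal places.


d = sqrt((-6--4)^2 + (6--8)^2 + (-10-2)^2) = 18.5472

18.5472


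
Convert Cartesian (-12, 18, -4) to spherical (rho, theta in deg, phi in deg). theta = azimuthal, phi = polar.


rho = sqrt((-12)^2 + 18^2 + (-4)^2) = 22
theta = atan2(18, -12) = 123.6901 deg
phi = acos(-4/22) = 100.4757 deg

rho = 22, theta = 123.6901 deg, phi = 100.4757 deg


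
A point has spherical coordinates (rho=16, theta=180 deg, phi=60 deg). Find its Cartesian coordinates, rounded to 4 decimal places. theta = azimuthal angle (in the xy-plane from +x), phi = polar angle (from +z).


x = 16 * sin(60) * cos(180) = -13.8564
y = 16 * sin(60) * sin(180) = 0
z = 16 * cos(60) = 8

(-13.8564, 0, 8)


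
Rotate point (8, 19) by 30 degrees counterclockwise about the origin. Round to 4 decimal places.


x' = 8*cos(30) - 19*sin(30) = -2.5718
y' = 8*sin(30) + 19*cos(30) = 20.4545

(-2.5718, 20.4545)


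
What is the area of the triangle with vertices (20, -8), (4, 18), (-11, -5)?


Area = |x1(y2-y3) + x2(y3-y1) + x3(y1-y2)| / 2
= |20*(18--5) + 4*(-5--8) + -11*(-8-18)| / 2
= 379

379


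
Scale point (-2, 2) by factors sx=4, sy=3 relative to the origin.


Scaling: (x*sx, y*sy) = (-2*4, 2*3) = (-8, 6)

(-8, 6)


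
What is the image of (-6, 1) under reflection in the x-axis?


Reflection across x-axis: (x, y) -> (x, -y)
(-6, 1) -> (-6, -1)

(-6, -1)


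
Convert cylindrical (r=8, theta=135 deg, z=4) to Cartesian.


x = 8 * cos(135) = -5.6569
y = 8 * sin(135) = 5.6569
z = 4

(-5.6569, 5.6569, 4)


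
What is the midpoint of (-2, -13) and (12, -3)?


Midpoint = ((-2+12)/2, (-13+-3)/2) = (5, -8)

(5, -8)


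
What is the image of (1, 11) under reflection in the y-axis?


Reflection across y-axis: (x, y) -> (-x, y)
(1, 11) -> (-1, 11)

(-1, 11)


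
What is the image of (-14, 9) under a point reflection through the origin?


Reflection through origin: (x, y) -> (-x, -y)
(-14, 9) -> (14, -9)

(14, -9)


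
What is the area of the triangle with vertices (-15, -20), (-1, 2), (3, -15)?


Area = |x1(y2-y3) + x2(y3-y1) + x3(y1-y2)| / 2
= |-15*(2--15) + -1*(-15--20) + 3*(-20-2)| / 2
= 163

163


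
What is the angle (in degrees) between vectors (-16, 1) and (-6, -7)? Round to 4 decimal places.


dot = -16*-6 + 1*-7 = 89
|u| = 16.0312, |v| = 9.2195
cos(angle) = 0.6022
angle = 52.975 degrees

52.975 degrees


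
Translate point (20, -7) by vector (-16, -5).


Translation: (x+dx, y+dy) = (20+-16, -7+-5) = (4, -12)

(4, -12)


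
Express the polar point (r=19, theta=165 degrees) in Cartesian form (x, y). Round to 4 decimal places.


x = 19 * cos(165) = -18.3526
y = 19 * sin(165) = 4.9176

(-18.3526, 4.9176)


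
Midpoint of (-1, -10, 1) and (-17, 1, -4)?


Midpoint = ((-1+-17)/2, (-10+1)/2, (1+-4)/2) = (-9, -4.5, -1.5)

(-9, -4.5, -1.5)


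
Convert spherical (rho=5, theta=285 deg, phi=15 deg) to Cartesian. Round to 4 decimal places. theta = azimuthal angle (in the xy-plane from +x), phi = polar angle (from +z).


x = 5 * sin(15) * cos(285) = 0.3349
y = 5 * sin(15) * sin(285) = -1.25
z = 5 * cos(15) = 4.8296

(0.3349, -1.25, 4.8296)


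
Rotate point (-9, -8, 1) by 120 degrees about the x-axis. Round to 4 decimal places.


x' = -9
y' = -8*cos(120) - 1*sin(120) = 3.134
z' = -8*sin(120) + 1*cos(120) = -7.4282

(-9, 3.134, -7.4282)


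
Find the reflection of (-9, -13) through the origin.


Reflection through origin: (x, y) -> (-x, -y)
(-9, -13) -> (9, 13)

(9, 13)


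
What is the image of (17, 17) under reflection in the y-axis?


Reflection across y-axis: (x, y) -> (-x, y)
(17, 17) -> (-17, 17)

(-17, 17)


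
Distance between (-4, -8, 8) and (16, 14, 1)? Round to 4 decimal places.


d = sqrt((16--4)^2 + (14--8)^2 + (1-8)^2) = 30.545

30.545


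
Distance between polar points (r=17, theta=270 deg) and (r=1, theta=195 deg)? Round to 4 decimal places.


d = sqrt(r1^2 + r2^2 - 2*r1*r2*cos(t2-t1))
d = sqrt(17^2 + 1^2 - 2*17*1*cos(195-270)) = 16.769

16.769


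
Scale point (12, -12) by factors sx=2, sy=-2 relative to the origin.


Scaling: (x*sx, y*sy) = (12*2, -12*-2) = (24, 24)

(24, 24)


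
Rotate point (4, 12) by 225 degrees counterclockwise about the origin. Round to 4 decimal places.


x' = 4*cos(225) - 12*sin(225) = 5.6569
y' = 4*sin(225) + 12*cos(225) = -11.3137

(5.6569, -11.3137)


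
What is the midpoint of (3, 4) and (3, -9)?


Midpoint = ((3+3)/2, (4+-9)/2) = (3, -2.5)

(3, -2.5)


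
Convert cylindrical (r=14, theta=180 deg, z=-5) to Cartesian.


x = 14 * cos(180) = -14
y = 14 * sin(180) = 0
z = -5

(-14, 0, -5)


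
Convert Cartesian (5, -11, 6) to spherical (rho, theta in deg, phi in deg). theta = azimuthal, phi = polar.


rho = sqrt(5^2 + (-11)^2 + 6^2) = 13.4907
theta = atan2(-11, 5) = 294.444 deg
phi = acos(6/13.4907) = 63.5927 deg

rho = 13.4907, theta = 294.444 deg, phi = 63.5927 deg


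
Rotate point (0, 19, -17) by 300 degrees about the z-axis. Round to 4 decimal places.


x' = 0*cos(300) - 19*sin(300) = 16.4545
y' = 0*sin(300) + 19*cos(300) = 9.5
z' = -17

(16.4545, 9.5, -17)


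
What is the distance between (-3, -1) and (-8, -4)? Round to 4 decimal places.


d = sqrt((-8--3)^2 + (-4--1)^2) = 5.831

5.831


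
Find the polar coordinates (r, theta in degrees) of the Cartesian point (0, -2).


r = sqrt(0^2 + (-2)^2) = 2
theta = atan2(-2, 0) = 270 degrees

r = 2, theta = 270 degrees


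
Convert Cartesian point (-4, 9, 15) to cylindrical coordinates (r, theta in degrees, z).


r = sqrt((-4)^2 + 9^2) = 9.8489
theta = atan2(9, -4) = 113.9625 deg
z = 15

r = 9.8489, theta = 113.9625 deg, z = 15


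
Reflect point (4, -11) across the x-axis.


Reflection across x-axis: (x, y) -> (x, -y)
(4, -11) -> (4, 11)

(4, 11)


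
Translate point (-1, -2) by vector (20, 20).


Translation: (x+dx, y+dy) = (-1+20, -2+20) = (19, 18)

(19, 18)


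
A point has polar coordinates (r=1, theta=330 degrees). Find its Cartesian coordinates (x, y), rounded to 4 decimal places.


x = 1 * cos(330) = 0.866
y = 1 * sin(330) = -0.5

(0.866, -0.5)


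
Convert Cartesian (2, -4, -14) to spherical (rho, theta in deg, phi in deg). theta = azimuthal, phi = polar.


rho = sqrt(2^2 + (-4)^2 + (-14)^2) = 14.6969
theta = atan2(-4, 2) = 296.5651 deg
phi = acos(-14/14.6969) = 162.2845 deg

rho = 14.6969, theta = 296.5651 deg, phi = 162.2845 deg


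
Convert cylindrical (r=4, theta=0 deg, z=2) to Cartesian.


x = 4 * cos(0) = 4
y = 4 * sin(0) = 0
z = 2

(4, 0, 2)


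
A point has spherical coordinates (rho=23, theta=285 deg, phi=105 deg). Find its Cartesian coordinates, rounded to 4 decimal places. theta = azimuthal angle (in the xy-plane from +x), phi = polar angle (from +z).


x = 23 * sin(105) * cos(285) = 5.75
y = 23 * sin(105) * sin(285) = -21.4593
z = 23 * cos(105) = -5.9528

(5.75, -21.4593, -5.9528)


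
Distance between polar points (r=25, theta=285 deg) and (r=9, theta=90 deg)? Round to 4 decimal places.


d = sqrt(r1^2 + r2^2 - 2*r1*r2*cos(t2-t1))
d = sqrt(25^2 + 9^2 - 2*25*9*cos(90-285)) = 33.7738

33.7738


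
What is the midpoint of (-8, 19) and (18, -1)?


Midpoint = ((-8+18)/2, (19+-1)/2) = (5, 9)

(5, 9)


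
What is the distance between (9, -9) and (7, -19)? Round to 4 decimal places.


d = sqrt((7-9)^2 + (-19--9)^2) = 10.198

10.198


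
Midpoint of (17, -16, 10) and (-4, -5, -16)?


Midpoint = ((17+-4)/2, (-16+-5)/2, (10+-16)/2) = (6.5, -10.5, -3)

(6.5, -10.5, -3)


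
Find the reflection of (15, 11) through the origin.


Reflection through origin: (x, y) -> (-x, -y)
(15, 11) -> (-15, -11)

(-15, -11)


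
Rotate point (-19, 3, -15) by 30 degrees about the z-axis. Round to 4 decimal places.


x' = -19*cos(30) - 3*sin(30) = -17.9545
y' = -19*sin(30) + 3*cos(30) = -6.9019
z' = -15

(-17.9545, -6.9019, -15)


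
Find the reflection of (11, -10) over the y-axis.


Reflection across y-axis: (x, y) -> (-x, y)
(11, -10) -> (-11, -10)

(-11, -10)


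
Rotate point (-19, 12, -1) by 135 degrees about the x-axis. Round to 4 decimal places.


x' = -19
y' = 12*cos(135) - -1*sin(135) = -7.7782
z' = 12*sin(135) + -1*cos(135) = 9.1924

(-19, -7.7782, 9.1924)


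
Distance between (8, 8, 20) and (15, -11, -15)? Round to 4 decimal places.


d = sqrt((15-8)^2 + (-11-8)^2 + (-15-20)^2) = 40.4351

40.4351


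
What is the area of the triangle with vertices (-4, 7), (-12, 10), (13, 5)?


Area = |x1(y2-y3) + x2(y3-y1) + x3(y1-y2)| / 2
= |-4*(10-5) + -12*(5-7) + 13*(7-10)| / 2
= 17.5

17.5


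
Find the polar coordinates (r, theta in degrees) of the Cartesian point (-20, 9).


r = sqrt((-20)^2 + 9^2) = 21.9317
theta = atan2(9, -20) = 155.7723 degrees

r = 21.9317, theta = 155.7723 degrees


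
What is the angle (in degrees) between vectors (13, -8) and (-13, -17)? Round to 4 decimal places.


dot = 13*-13 + -8*-17 = -33
|u| = 15.2643, |v| = 21.4009
cos(angle) = -0.101
angle = 95.7979 degrees

95.7979 degrees


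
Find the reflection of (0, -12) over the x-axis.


Reflection across x-axis: (x, y) -> (x, -y)
(0, -12) -> (0, 12)

(0, 12)


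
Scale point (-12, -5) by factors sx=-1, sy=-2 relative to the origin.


Scaling: (x*sx, y*sy) = (-12*-1, -5*-2) = (12, 10)

(12, 10)


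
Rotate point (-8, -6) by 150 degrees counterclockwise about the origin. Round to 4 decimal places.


x' = -8*cos(150) - -6*sin(150) = 9.9282
y' = -8*sin(150) + -6*cos(150) = 1.1962

(9.9282, 1.1962)


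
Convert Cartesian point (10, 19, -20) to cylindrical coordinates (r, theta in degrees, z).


r = sqrt(10^2 + 19^2) = 21.4709
theta = atan2(19, 10) = 62.2415 deg
z = -20

r = 21.4709, theta = 62.2415 deg, z = -20


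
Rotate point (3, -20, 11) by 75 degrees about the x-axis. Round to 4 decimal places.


x' = 3
y' = -20*cos(75) - 11*sin(75) = -15.8016
z' = -20*sin(75) + 11*cos(75) = -16.4715

(3, -15.8016, -16.4715)


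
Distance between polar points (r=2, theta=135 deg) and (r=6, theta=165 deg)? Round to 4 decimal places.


d = sqrt(r1^2 + r2^2 - 2*r1*r2*cos(t2-t1))
d = sqrt(2^2 + 6^2 - 2*2*6*cos(165-135)) = 4.3835

4.3835


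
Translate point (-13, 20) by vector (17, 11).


Translation: (x+dx, y+dy) = (-13+17, 20+11) = (4, 31)

(4, 31)


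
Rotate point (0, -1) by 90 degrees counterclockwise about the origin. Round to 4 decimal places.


x' = 0*cos(90) - -1*sin(90) = 1
y' = 0*sin(90) + -1*cos(90) = 0

(1, 0)


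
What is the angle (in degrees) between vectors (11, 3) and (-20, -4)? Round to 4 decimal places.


dot = 11*-20 + 3*-4 = -232
|u| = 11.4018, |v| = 20.3961
cos(angle) = -0.9976
angle = 176.0548 degrees

176.0548 degrees


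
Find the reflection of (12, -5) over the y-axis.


Reflection across y-axis: (x, y) -> (-x, y)
(12, -5) -> (-12, -5)

(-12, -5)


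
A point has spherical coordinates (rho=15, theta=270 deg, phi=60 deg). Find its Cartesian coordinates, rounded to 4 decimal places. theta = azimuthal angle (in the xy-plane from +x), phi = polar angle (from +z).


x = 15 * sin(60) * cos(270) = 0
y = 15 * sin(60) * sin(270) = -12.9904
z = 15 * cos(60) = 7.5

(0, -12.9904, 7.5)


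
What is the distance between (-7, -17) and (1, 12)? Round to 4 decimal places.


d = sqrt((1--7)^2 + (12--17)^2) = 30.0832

30.0832


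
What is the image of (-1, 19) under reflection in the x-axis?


Reflection across x-axis: (x, y) -> (x, -y)
(-1, 19) -> (-1, -19)

(-1, -19)


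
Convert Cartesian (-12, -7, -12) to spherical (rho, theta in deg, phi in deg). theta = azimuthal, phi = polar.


rho = sqrt((-12)^2 + (-7)^2 + (-12)^2) = 18.3576
theta = atan2(-7, -12) = 210.2564 deg
phi = acos(-12/18.3576) = 130.8198 deg

rho = 18.3576, theta = 210.2564 deg, phi = 130.8198 deg


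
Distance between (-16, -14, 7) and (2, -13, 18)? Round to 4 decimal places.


d = sqrt((2--16)^2 + (-13--14)^2 + (18-7)^2) = 21.1187

21.1187


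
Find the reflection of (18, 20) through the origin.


Reflection through origin: (x, y) -> (-x, -y)
(18, 20) -> (-18, -20)

(-18, -20)


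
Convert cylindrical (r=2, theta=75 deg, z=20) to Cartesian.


x = 2 * cos(75) = 0.5176
y = 2 * sin(75) = 1.9319
z = 20

(0.5176, 1.9319, 20)


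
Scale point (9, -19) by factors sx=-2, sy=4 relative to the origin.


Scaling: (x*sx, y*sy) = (9*-2, -19*4) = (-18, -76)

(-18, -76)


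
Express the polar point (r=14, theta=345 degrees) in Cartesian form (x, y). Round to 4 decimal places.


x = 14 * cos(345) = 13.523
y = 14 * sin(345) = -3.6235

(13.523, -3.6235)


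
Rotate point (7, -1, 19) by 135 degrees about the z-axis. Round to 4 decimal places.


x' = 7*cos(135) - -1*sin(135) = -4.2426
y' = 7*sin(135) + -1*cos(135) = 5.6569
z' = 19

(-4.2426, 5.6569, 19)


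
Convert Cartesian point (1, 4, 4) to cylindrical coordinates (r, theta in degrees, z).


r = sqrt(1^2 + 4^2) = 4.1231
theta = atan2(4, 1) = 75.9638 deg
z = 4

r = 4.1231, theta = 75.9638 deg, z = 4


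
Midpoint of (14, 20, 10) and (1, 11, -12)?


Midpoint = ((14+1)/2, (20+11)/2, (10+-12)/2) = (7.5, 15.5, -1)

(7.5, 15.5, -1)


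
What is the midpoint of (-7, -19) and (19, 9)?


Midpoint = ((-7+19)/2, (-19+9)/2) = (6, -5)

(6, -5)


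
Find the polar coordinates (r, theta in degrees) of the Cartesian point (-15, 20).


r = sqrt((-15)^2 + 20^2) = 25
theta = atan2(20, -15) = 126.8699 degrees

r = 25, theta = 126.8699 degrees


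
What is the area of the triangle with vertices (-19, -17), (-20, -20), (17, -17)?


Area = |x1(y2-y3) + x2(y3-y1) + x3(y1-y2)| / 2
= |-19*(-20--17) + -20*(-17--17) + 17*(-17--20)| / 2
= 54

54


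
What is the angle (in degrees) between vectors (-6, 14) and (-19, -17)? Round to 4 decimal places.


dot = -6*-19 + 14*-17 = -124
|u| = 15.2315, |v| = 25.4951
cos(angle) = -0.3193
angle = 108.6216 degrees

108.6216 degrees


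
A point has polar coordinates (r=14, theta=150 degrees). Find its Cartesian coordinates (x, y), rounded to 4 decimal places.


x = 14 * cos(150) = -12.1244
y = 14 * sin(150) = 7

(-12.1244, 7)


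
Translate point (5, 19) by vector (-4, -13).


Translation: (x+dx, y+dy) = (5+-4, 19+-13) = (1, 6)

(1, 6)


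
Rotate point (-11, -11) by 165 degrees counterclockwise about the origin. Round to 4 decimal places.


x' = -11*cos(165) - -11*sin(165) = 13.4722
y' = -11*sin(165) + -11*cos(165) = 7.7782

(13.4722, 7.7782)


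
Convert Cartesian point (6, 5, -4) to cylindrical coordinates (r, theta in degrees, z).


r = sqrt(6^2 + 5^2) = 7.8102
theta = atan2(5, 6) = 39.8056 deg
z = -4

r = 7.8102, theta = 39.8056 deg, z = -4


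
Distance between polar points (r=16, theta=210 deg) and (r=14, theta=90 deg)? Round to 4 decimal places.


d = sqrt(r1^2 + r2^2 - 2*r1*r2*cos(t2-t1))
d = sqrt(16^2 + 14^2 - 2*16*14*cos(90-210)) = 26

26


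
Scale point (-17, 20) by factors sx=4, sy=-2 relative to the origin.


Scaling: (x*sx, y*sy) = (-17*4, 20*-2) = (-68, -40)

(-68, -40)


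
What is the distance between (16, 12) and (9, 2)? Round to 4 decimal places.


d = sqrt((9-16)^2 + (2-12)^2) = 12.2066

12.2066


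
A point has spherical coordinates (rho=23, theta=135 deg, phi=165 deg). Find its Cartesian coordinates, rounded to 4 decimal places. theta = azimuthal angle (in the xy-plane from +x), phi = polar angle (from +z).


x = 23 * sin(165) * cos(135) = -4.2093
y = 23 * sin(165) * sin(135) = 4.2093
z = 23 * cos(165) = -22.2163

(-4.2093, 4.2093, -22.2163)


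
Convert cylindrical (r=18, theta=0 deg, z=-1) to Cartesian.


x = 18 * cos(0) = 18
y = 18 * sin(0) = 0
z = -1

(18, 0, -1)


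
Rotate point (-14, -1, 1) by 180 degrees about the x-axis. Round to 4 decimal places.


x' = -14
y' = -1*cos(180) - 1*sin(180) = 1
z' = -1*sin(180) + 1*cos(180) = -1

(-14, 1, -1)


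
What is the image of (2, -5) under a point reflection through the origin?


Reflection through origin: (x, y) -> (-x, -y)
(2, -5) -> (-2, 5)

(-2, 5)


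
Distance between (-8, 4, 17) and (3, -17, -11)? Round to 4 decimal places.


d = sqrt((3--8)^2 + (-17-4)^2 + (-11-17)^2) = 36.6879

36.6879


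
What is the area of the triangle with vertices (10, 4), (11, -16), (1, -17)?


Area = |x1(y2-y3) + x2(y3-y1) + x3(y1-y2)| / 2
= |10*(-16--17) + 11*(-17-4) + 1*(4--16)| / 2
= 100.5

100.5


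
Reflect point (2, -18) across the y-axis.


Reflection across y-axis: (x, y) -> (-x, y)
(2, -18) -> (-2, -18)

(-2, -18)


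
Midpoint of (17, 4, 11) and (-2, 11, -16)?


Midpoint = ((17+-2)/2, (4+11)/2, (11+-16)/2) = (7.5, 7.5, -2.5)

(7.5, 7.5, -2.5)


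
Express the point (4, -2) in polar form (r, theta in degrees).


r = sqrt(4^2 + (-2)^2) = 4.4721
theta = atan2(-2, 4) = 333.4349 degrees

r = 4.4721, theta = 333.4349 degrees


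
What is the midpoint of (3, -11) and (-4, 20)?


Midpoint = ((3+-4)/2, (-11+20)/2) = (-0.5, 4.5)

(-0.5, 4.5)


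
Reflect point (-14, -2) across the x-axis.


Reflection across x-axis: (x, y) -> (x, -y)
(-14, -2) -> (-14, 2)

(-14, 2)


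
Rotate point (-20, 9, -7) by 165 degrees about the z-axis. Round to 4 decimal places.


x' = -20*cos(165) - 9*sin(165) = 16.9891
y' = -20*sin(165) + 9*cos(165) = -13.8697
z' = -7

(16.9891, -13.8697, -7)


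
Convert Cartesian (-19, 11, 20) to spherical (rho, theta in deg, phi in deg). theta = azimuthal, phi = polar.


rho = sqrt((-19)^2 + 11^2 + 20^2) = 29.6985
theta = atan2(11, -19) = 149.9314 deg
phi = acos(20/29.6985) = 47.6673 deg

rho = 29.6985, theta = 149.9314 deg, phi = 47.6673 deg


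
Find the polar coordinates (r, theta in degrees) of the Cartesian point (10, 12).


r = sqrt(10^2 + 12^2) = 15.6205
theta = atan2(12, 10) = 50.1944 degrees

r = 15.6205, theta = 50.1944 degrees


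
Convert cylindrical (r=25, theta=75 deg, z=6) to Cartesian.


x = 25 * cos(75) = 6.4705
y = 25 * sin(75) = 24.1481
z = 6

(6.4705, 24.1481, 6)


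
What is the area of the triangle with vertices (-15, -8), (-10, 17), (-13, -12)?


Area = |x1(y2-y3) + x2(y3-y1) + x3(y1-y2)| / 2
= |-15*(17--12) + -10*(-12--8) + -13*(-8-17)| / 2
= 35

35


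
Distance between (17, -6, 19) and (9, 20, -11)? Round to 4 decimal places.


d = sqrt((9-17)^2 + (20--6)^2 + (-11-19)^2) = 40.4969

40.4969


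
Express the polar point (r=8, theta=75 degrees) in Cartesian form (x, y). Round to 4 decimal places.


x = 8 * cos(75) = 2.0706
y = 8 * sin(75) = 7.7274

(2.0706, 7.7274)


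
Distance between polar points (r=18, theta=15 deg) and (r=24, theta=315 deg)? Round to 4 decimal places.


d = sqrt(r1^2 + r2^2 - 2*r1*r2*cos(t2-t1))
d = sqrt(18^2 + 24^2 - 2*18*24*cos(315-15)) = 21.6333

21.6333


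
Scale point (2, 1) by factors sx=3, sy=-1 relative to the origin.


Scaling: (x*sx, y*sy) = (2*3, 1*-1) = (6, -1)

(6, -1)


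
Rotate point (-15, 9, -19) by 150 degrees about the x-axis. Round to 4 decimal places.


x' = -15
y' = 9*cos(150) - -19*sin(150) = 1.7058
z' = 9*sin(150) + -19*cos(150) = 20.9545

(-15, 1.7058, 20.9545)


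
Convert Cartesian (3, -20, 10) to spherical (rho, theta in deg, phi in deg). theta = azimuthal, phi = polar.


rho = sqrt(3^2 + (-20)^2 + 10^2) = 22.561
theta = atan2(-20, 3) = 278.5308 deg
phi = acos(10/22.561) = 63.6891 deg

rho = 22.561, theta = 278.5308 deg, phi = 63.6891 deg


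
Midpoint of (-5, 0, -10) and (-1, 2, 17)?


Midpoint = ((-5+-1)/2, (0+2)/2, (-10+17)/2) = (-3, 1, 3.5)

(-3, 1, 3.5)


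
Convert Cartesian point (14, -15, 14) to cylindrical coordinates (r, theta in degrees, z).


r = sqrt(14^2 + (-15)^2) = 20.5183
theta = atan2(-15, 14) = 313.0251 deg
z = 14

r = 20.5183, theta = 313.0251 deg, z = 14


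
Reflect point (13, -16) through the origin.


Reflection through origin: (x, y) -> (-x, -y)
(13, -16) -> (-13, 16)

(-13, 16)


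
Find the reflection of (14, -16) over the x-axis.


Reflection across x-axis: (x, y) -> (x, -y)
(14, -16) -> (14, 16)

(14, 16)


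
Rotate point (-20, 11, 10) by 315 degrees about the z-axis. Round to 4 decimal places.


x' = -20*cos(315) - 11*sin(315) = -6.364
y' = -20*sin(315) + 11*cos(315) = 21.9203
z' = 10

(-6.364, 21.9203, 10)


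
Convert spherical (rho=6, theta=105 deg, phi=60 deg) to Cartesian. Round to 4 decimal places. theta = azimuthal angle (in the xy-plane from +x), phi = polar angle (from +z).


x = 6 * sin(60) * cos(105) = -1.3449
y = 6 * sin(60) * sin(105) = 5.0191
z = 6 * cos(60) = 3

(-1.3449, 5.0191, 3)


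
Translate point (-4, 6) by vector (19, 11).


Translation: (x+dx, y+dy) = (-4+19, 6+11) = (15, 17)

(15, 17)


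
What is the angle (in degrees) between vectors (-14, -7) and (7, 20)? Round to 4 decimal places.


dot = -14*7 + -7*20 = -238
|u| = 15.6525, |v| = 21.1896
cos(angle) = -0.7176
angle = 135.8551 degrees

135.8551 degrees
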